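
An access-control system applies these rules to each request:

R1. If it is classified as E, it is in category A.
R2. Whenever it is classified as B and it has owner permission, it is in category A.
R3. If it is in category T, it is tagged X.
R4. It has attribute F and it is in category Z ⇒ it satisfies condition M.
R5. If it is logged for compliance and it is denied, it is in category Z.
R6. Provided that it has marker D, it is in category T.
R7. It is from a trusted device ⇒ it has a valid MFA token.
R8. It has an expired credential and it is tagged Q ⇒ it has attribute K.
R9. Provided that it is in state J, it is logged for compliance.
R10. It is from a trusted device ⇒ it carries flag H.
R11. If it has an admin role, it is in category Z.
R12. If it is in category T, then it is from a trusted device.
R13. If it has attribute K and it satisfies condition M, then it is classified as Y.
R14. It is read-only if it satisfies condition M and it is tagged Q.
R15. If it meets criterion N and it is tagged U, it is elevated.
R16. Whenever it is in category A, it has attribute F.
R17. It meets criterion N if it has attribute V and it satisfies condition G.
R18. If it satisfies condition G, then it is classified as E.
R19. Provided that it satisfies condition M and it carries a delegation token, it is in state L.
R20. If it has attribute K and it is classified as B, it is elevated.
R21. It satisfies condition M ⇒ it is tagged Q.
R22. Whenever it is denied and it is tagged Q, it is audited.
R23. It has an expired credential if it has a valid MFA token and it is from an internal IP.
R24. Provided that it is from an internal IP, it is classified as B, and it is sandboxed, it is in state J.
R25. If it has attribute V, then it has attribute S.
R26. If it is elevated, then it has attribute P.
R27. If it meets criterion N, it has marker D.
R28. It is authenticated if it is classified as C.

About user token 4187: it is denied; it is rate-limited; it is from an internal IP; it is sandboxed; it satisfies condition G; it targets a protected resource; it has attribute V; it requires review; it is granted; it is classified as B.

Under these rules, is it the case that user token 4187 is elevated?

Yes

By R17 (it has attribute V, it satisfies condition G): it meets criterion N.
By R18 (it satisfies condition G): it is classified as E.
By R24 (it is from an internal IP, it is classified as B, it is sandboxed): it is in state J.
By R27 (it meets criterion N): it has marker D.
By R1 (it is classified as E): it is in category A.
By R6 (it has marker D): it is in category T.
By R9 (it is in state J): it is logged for compliance.
By R12 (it is in category T): it is from a trusted device.
By R16 (it is in category A): it has attribute F.
By R5 (it is logged for compliance, it is denied): it is in category Z.
By R7 (it is from a trusted device): it has a valid MFA token.
By R23 (it has a valid MFA token, it is from an internal IP): it has an expired credential.
By R4 (it has attribute F, it is in category Z): it satisfies condition M.
By R21 (it satisfies condition M): it is tagged Q.
By R8 (it has an expired credential, it is tagged Q): it has attribute K.
By R20 (it has attribute K, it is classified as B): it is elevated.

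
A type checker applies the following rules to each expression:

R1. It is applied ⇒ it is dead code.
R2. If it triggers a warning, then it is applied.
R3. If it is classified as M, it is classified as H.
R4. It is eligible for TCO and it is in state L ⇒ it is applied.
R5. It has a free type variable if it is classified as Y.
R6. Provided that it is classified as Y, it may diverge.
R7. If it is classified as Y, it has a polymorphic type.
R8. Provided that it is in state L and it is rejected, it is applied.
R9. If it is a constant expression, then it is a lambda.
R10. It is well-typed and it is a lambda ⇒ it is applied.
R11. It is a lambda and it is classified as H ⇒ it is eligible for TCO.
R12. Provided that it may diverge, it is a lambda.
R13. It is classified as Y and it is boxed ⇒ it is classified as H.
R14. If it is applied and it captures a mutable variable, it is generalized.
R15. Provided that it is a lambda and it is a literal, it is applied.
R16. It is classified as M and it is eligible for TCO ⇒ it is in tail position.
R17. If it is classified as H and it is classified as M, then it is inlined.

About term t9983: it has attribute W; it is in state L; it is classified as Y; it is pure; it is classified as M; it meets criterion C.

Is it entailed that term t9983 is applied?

By R3 (it is classified as M): it is classified as H.
By R6 (it is classified as Y): it may diverge.
By R12 (it may diverge): it is a lambda.
By R11 (it is a lambda, it is classified as H): it is eligible for TCO.
By R4 (it is eligible for TCO, it is in state L): it is applied.

Yes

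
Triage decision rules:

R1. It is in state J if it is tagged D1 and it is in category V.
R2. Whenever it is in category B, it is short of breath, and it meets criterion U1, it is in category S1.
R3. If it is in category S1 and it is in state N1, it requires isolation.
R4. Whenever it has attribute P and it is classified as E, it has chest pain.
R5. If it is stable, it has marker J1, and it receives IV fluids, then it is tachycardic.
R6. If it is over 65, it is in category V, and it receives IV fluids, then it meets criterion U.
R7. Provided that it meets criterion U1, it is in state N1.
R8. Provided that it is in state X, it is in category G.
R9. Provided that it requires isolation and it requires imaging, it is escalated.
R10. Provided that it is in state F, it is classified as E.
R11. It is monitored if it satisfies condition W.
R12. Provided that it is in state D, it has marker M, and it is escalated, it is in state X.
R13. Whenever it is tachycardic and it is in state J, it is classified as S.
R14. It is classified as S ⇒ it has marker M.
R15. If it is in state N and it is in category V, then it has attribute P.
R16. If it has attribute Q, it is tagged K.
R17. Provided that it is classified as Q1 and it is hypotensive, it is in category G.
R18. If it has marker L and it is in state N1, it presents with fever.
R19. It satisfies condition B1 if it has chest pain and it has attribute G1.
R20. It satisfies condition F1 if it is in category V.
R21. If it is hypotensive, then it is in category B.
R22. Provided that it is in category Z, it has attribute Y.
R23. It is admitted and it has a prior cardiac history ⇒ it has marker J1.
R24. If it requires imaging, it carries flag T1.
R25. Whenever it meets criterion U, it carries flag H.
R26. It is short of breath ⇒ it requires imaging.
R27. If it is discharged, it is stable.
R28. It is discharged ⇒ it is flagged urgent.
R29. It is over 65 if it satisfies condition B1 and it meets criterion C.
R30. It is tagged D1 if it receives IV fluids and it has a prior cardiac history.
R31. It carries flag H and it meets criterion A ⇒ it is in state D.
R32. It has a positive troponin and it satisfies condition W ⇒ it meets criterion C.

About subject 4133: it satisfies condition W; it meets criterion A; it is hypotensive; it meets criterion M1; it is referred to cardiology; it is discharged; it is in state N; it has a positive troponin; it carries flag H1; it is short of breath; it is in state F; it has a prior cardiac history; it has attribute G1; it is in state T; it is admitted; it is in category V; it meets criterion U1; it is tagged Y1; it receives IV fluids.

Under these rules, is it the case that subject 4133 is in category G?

By R7 (it meets criterion U1): it is in state N1.
By R10 (it is in state F): it is classified as E.
By R15 (it is in state N, it is in category V): it has attribute P.
By R21 (it is hypotensive): it is in category B.
By R23 (it is admitted, it has a prior cardiac history): it has marker J1.
By R26 (it is short of breath): it requires imaging.
By R27 (it is discharged): it is stable.
By R30 (it receives IV fluids, it has a prior cardiac history): it is tagged D1.
By R32 (it has a positive troponin, it satisfies condition W): it meets criterion C.
By R1 (it is tagged D1, it is in category V): it is in state J.
By R2 (it is in category B, it is short of breath, it meets criterion U1): it is in category S1.
By R3 (it is in category S1, it is in state N1): it requires isolation.
By R4 (it has attribute P, it is classified as E): it has chest pain.
By R5 (it is stable, it has marker J1, it receives IV fluids): it is tachycardic.
By R9 (it requires isolation, it requires imaging): it is escalated.
By R13 (it is tachycardic, it is in state J): it is classified as S.
By R14 (it is classified as S): it has marker M.
By R19 (it has chest pain, it has attribute G1): it satisfies condition B1.
By R29 (it satisfies condition B1, it meets criterion C): it is over 65.
By R6 (it is over 65, it is in category V, it receives IV fluids): it meets criterion U.
By R25 (it meets criterion U): it carries flag H.
By R31 (it carries flag H, it meets criterion A): it is in state D.
By R12 (it is in state D, it has marker M, it is escalated): it is in state X.
By R8 (it is in state X): it is in category G.

Yes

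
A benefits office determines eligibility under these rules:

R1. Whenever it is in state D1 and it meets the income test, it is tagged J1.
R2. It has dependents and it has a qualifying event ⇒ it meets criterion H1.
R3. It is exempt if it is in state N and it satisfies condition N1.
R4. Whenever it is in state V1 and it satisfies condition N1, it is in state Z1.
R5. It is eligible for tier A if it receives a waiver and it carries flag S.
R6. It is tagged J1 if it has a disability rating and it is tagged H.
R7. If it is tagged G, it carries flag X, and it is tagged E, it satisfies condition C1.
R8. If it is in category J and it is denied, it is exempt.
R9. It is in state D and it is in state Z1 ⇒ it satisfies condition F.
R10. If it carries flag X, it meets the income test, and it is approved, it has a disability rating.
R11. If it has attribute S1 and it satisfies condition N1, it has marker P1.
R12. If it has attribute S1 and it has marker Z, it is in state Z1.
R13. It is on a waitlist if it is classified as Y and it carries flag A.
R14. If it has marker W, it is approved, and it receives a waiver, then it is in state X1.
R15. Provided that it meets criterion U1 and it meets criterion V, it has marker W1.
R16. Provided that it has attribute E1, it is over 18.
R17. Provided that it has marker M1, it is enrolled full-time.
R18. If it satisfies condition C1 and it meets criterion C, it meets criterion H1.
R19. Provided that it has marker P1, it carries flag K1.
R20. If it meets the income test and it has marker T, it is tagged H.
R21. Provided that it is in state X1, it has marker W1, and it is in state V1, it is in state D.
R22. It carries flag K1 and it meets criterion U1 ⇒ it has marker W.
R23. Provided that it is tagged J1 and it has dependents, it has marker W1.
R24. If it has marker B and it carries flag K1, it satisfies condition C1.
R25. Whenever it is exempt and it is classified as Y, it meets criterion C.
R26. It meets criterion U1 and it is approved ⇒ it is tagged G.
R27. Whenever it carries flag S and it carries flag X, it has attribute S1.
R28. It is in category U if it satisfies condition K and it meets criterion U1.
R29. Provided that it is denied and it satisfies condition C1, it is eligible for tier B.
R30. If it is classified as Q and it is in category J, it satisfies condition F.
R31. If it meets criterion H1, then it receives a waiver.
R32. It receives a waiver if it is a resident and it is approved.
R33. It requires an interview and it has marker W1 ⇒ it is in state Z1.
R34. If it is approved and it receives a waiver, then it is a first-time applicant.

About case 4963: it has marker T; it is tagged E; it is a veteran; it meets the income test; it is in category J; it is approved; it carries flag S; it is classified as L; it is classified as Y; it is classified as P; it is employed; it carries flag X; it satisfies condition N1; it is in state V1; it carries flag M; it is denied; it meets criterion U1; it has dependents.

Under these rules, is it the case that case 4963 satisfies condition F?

By R4 (it is in state V1, it satisfies condition N1): it is in state Z1.
By R8 (it is in category J, it is denied): it is exempt.
By R10 (it carries flag X, it meets the income test, it is approved): it has a disability rating.
By R20 (it meets the income test, it has marker T): it is tagged H.
By R25 (it is exempt, it is classified as Y): it meets criterion C.
By R26 (it meets criterion U1, it is approved): it is tagged G.
By R27 (it carries flag S, it carries flag X): it has attribute S1.
By R6 (it has a disability rating, it is tagged H): it is tagged J1.
By R7 (it is tagged G, it carries flag X, it is tagged E): it satisfies condition C1.
By R11 (it has attribute S1, it satisfies condition N1): it has marker P1.
By R18 (it satisfies condition C1, it meets criterion C): it meets criterion H1.
By R19 (it has marker P1): it carries flag K1.
By R22 (it carries flag K1, it meets criterion U1): it has marker W.
By R23 (it is tagged J1, it has dependents): it has marker W1.
By R31 (it meets criterion H1): it receives a waiver.
By R14 (it has marker W, it is approved, it receives a waiver): it is in state X1.
By R21 (it is in state X1, it has marker W1, it is in state V1): it is in state D.
By R9 (it is in state D, it is in state Z1): it satisfies condition F.

Yes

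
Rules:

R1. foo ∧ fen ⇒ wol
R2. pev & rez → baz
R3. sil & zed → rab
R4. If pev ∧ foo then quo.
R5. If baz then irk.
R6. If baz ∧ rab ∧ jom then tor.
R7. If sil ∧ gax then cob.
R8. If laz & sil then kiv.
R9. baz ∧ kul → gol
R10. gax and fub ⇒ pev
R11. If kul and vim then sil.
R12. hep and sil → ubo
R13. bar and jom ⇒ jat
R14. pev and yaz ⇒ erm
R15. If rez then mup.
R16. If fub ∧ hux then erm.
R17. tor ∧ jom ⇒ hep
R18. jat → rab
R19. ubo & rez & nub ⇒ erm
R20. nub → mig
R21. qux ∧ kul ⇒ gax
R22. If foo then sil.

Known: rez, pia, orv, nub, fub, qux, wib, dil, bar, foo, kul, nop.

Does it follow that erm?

No

Forward chaining from the given facts derives: mup, mig, gax, sil, cob, pev, baz, quo, irk, gol.
Rules concluding erm: R14 needs yaz; R16 needs hux; R19 needs ubo — none of these are established.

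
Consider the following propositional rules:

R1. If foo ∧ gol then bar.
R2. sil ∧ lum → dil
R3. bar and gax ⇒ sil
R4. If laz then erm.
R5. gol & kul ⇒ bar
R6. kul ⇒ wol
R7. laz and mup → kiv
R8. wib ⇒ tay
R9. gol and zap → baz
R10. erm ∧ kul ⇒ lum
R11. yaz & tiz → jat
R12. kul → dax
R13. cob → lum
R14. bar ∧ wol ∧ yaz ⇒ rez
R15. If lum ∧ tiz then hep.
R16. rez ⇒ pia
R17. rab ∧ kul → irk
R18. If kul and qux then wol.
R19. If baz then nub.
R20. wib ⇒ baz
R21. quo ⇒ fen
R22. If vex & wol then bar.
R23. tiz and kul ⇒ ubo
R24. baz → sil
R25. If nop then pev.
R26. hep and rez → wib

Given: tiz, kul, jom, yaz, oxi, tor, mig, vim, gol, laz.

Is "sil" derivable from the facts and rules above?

Yes

erm  (by R4: laz)
bar  (by R5: gol, kul)
wol  (by R6: kul)
lum  (by R10: erm, kul)
rez  (by R14: bar, wol, yaz)
hep  (by R15: lum, tiz)
wib  (by R26: hep, rez)
baz  (by R20: wib)
sil  (by R24: baz)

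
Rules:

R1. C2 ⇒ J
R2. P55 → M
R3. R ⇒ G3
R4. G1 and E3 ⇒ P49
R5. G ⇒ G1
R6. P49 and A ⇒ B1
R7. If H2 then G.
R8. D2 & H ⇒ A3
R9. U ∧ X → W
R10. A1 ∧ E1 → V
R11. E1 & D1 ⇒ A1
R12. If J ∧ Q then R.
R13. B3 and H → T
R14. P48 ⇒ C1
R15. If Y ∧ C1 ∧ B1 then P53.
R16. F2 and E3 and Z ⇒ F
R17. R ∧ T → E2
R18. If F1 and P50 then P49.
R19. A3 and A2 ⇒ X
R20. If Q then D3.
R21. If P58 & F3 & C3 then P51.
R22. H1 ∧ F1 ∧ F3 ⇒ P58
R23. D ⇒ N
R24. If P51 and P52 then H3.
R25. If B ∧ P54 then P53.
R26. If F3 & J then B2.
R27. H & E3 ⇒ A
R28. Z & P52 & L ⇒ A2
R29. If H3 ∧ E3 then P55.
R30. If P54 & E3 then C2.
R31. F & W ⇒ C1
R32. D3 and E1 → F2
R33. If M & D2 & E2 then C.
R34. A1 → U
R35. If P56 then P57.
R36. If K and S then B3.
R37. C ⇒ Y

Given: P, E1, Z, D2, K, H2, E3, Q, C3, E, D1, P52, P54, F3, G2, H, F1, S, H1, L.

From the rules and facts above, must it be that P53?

Yes

G  (by R7: H2)
A3  (by R8: D2, H)
A1  (by R11: E1, D1)
D3  (by R20: Q)
P58  (by R22: H1, F1, F3)
A  (by R27: H, E3)
A2  (by R28: Z, P52, L)
C2  (by R30: P54, E3)
F2  (by R32: D3, E1)
U  (by R34: A1)
B3  (by R36: K, S)
J  (by R1: C2)
G1  (by R5: G)
R  (by R12: J, Q)
T  (by R13: B3, H)
F  (by R16: F2, E3, Z)
E2  (by R17: R, T)
X  (by R19: A3, A2)
P51  (by R21: P58, F3, C3)
H3  (by R24: P51, P52)
P55  (by R29: H3, E3)
M  (by R2: P55)
P49  (by R4: G1, E3)
B1  (by R6: P49, A)
W  (by R9: U, X)
C1  (by R31: F, W)
C  (by R33: M, D2, E2)
Y  (by R37: C)
P53  (by R15: Y, C1, B1)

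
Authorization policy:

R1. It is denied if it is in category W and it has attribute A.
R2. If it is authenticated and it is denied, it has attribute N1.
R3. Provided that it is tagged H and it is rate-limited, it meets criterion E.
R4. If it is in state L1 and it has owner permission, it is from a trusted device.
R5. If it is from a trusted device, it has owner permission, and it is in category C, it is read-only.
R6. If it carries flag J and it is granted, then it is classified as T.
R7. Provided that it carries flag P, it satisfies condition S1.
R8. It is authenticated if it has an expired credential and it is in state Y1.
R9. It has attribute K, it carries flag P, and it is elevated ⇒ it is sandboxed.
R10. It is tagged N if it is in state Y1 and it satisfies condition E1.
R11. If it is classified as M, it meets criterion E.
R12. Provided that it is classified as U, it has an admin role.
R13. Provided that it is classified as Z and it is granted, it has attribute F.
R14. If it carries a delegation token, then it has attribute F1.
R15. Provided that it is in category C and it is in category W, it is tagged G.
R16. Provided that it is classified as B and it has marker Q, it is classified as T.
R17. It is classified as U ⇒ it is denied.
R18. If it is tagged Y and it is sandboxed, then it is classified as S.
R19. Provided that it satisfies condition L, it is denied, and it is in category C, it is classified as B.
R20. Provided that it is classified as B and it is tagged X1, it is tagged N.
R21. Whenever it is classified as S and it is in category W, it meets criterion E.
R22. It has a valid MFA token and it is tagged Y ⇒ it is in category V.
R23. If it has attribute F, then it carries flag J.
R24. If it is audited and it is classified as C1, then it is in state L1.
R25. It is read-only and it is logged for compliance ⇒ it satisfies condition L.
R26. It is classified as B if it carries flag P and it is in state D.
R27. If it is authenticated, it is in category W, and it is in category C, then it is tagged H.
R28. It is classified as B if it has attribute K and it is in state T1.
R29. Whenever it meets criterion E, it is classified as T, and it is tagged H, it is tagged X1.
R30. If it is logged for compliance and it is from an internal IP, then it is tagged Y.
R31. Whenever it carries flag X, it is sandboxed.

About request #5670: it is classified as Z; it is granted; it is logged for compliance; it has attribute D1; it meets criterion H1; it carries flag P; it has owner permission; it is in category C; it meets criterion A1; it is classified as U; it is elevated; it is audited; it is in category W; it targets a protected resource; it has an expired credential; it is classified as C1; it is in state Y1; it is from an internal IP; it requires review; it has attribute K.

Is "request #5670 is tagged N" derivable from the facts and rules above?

Yes

By R8 (it has an expired credential, it is in state Y1): it is authenticated.
By R9 (it has attribute K, it carries flag P, it is elevated): it is sandboxed.
By R13 (it is classified as Z, it is granted): it has attribute F.
By R17 (it is classified as U): it is denied.
By R23 (it has attribute F): it carries flag J.
By R24 (it is audited, it is classified as C1): it is in state L1.
By R27 (it is authenticated, it is in category W, it is in category C): it is tagged H.
By R30 (it is logged for compliance, it is from an internal IP): it is tagged Y.
By R4 (it is in state L1, it has owner permission): it is from a trusted device.
By R5 (it is from a trusted device, it has owner permission, it is in category C): it is read-only.
By R6 (it carries flag J, it is granted): it is classified as T.
By R18 (it is tagged Y, it is sandboxed): it is classified as S.
By R21 (it is classified as S, it is in category W): it meets criterion E.
By R25 (it is read-only, it is logged for compliance): it satisfies condition L.
By R29 (it meets criterion E, it is classified as T, it is tagged H): it is tagged X1.
By R19 (it satisfies condition L, it is denied, it is in category C): it is classified as B.
By R20 (it is classified as B, it is tagged X1): it is tagged N.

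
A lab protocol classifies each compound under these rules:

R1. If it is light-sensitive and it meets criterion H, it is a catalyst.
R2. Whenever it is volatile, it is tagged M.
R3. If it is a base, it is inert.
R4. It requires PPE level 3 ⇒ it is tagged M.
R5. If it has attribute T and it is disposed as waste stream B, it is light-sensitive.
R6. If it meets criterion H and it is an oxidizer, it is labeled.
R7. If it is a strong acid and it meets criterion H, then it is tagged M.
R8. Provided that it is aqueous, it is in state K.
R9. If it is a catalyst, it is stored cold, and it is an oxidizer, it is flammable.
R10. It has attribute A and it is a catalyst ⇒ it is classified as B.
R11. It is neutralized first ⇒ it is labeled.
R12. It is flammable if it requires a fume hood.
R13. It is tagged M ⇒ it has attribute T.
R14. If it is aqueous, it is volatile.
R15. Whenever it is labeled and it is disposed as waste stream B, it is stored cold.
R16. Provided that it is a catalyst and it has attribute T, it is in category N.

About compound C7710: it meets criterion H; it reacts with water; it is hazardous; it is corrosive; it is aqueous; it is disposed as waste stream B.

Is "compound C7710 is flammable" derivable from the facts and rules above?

Forward chaining from the given facts derives: is in state K, is volatile, is tagged M, has attribute T, is light-sensitive, is a catalyst, is in category N.
Rules concluding "it is flammable": R9 needs "it is stored cold"; R12 needs "it requires a fume hood" — none of these are established.

No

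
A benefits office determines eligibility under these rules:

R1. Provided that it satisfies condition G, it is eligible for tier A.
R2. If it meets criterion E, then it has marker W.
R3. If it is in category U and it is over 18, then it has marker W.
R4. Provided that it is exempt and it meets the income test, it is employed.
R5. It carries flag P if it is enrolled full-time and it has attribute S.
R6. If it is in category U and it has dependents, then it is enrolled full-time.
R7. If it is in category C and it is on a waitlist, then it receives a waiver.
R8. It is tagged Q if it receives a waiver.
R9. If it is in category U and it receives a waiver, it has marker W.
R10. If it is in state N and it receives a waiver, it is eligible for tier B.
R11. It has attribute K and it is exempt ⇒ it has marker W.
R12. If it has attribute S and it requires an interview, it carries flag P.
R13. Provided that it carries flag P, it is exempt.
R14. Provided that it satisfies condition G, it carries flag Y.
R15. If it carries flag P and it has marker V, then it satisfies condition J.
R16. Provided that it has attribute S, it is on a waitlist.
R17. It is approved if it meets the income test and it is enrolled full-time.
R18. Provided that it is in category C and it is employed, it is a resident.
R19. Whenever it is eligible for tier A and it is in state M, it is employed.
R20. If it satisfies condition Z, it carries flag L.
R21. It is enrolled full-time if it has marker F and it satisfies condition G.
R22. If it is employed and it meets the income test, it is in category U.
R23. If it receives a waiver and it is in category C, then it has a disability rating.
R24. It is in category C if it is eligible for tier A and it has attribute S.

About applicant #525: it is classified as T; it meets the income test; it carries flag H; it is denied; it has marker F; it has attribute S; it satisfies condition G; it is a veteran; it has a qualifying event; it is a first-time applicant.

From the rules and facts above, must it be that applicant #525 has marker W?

Yes

By R1 (it satisfies condition G): it is eligible for tier A.
By R16 (it has attribute S): it is on a waitlist.
By R21 (it has marker F, it satisfies condition G): it is enrolled full-time.
By R24 (it is eligible for tier A, it has attribute S): it is in category C.
By R5 (it is enrolled full-time, it has attribute S): it carries flag P.
By R7 (it is in category C, it is on a waitlist): it receives a waiver.
By R13 (it carries flag P): it is exempt.
By R4 (it is exempt, it meets the income test): it is employed.
By R22 (it is employed, it meets the income test): it is in category U.
By R9 (it is in category U, it receives a waiver): it has marker W.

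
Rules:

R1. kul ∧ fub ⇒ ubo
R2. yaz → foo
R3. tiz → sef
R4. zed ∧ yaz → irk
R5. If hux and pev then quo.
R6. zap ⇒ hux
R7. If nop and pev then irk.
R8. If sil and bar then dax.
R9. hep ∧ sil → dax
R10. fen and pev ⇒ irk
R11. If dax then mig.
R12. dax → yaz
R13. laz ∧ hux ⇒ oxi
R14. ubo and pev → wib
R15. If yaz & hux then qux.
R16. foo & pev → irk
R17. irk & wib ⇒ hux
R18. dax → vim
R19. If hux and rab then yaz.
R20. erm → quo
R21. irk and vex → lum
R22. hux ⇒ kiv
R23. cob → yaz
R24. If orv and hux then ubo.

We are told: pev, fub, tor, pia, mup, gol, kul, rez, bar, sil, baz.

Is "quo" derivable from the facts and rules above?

Yes

ubo  (by R1: kul, fub)
dax  (by R8: sil, bar)
yaz  (by R12: dax)
wib  (by R14: ubo, pev)
foo  (by R2: yaz)
irk  (by R16: foo, pev)
hux  (by R17: irk, wib)
quo  (by R5: hux, pev)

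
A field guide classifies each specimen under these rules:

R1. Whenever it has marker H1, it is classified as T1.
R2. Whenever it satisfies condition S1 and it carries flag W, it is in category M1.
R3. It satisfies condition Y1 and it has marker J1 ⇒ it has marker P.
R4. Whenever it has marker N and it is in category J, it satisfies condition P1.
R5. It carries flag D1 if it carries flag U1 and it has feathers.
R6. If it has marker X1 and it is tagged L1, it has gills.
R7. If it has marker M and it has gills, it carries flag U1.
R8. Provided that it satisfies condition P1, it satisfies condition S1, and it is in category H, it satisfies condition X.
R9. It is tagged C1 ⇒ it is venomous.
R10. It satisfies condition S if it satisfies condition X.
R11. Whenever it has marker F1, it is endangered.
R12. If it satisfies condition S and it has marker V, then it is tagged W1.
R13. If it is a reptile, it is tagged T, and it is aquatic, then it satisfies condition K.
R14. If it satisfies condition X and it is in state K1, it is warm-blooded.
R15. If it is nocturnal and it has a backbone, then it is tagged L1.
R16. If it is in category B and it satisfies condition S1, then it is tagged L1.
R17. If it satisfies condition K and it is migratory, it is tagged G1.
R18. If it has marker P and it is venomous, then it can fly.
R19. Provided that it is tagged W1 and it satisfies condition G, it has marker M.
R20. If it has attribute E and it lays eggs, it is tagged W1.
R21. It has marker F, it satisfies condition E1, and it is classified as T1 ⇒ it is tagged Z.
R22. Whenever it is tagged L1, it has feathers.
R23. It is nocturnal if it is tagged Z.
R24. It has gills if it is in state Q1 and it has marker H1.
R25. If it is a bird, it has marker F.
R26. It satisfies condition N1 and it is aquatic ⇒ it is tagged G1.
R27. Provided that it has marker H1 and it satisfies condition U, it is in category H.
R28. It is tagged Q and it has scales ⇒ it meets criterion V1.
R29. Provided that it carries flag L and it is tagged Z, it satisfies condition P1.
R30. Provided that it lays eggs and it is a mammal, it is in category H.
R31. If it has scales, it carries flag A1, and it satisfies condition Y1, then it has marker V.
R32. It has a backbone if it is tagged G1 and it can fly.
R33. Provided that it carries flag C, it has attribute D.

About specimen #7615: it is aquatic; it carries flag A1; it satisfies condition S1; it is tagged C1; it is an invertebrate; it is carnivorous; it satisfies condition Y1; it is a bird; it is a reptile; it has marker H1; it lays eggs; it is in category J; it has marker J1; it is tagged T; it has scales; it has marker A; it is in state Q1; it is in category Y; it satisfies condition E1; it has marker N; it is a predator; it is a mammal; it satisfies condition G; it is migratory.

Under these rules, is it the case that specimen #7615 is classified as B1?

Forward chaining from the given facts derives: is classified as T1, has marker P, satisfies condition P1, is venomous, satisfies condition K, is tagged G1, can fly, has gills, has marker F, is in category H, has marker V, has a backbone, satisfies condition X, satisfies condition S, is tagged W1, has marker M, is tagged Z, is nocturnal, carries flag U1, is tagged L1, has feathers, carries flag D1.
No rule has "it is classified as B1" as its conclusion, and it is not among the given facts.

No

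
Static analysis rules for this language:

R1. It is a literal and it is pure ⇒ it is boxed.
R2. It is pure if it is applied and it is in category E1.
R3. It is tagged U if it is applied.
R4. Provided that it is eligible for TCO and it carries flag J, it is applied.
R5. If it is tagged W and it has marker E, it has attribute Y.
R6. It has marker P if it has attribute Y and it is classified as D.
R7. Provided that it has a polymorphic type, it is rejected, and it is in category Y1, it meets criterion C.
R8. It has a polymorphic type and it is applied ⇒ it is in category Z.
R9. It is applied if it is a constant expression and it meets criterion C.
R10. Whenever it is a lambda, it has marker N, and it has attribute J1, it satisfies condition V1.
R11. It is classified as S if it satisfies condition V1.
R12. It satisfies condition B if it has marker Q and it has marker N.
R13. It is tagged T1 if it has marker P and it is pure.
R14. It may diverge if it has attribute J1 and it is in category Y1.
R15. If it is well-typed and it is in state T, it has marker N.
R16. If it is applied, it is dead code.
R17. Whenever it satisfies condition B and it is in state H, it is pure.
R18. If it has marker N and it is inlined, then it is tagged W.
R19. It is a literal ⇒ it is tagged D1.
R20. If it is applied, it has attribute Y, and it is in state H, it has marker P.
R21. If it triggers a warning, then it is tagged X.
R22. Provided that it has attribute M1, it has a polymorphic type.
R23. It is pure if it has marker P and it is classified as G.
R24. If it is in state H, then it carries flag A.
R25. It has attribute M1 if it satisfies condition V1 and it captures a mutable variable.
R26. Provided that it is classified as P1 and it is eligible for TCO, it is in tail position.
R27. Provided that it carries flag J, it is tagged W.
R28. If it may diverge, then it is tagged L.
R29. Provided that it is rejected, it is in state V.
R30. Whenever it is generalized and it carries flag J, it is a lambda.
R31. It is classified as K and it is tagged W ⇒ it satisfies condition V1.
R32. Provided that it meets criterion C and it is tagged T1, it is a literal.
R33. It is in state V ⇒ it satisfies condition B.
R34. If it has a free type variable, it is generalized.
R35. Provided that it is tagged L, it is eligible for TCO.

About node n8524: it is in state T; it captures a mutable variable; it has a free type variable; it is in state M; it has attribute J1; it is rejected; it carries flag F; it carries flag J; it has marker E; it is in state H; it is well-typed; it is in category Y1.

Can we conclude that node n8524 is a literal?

By R14 (it has attribute J1, it is in category Y1): it may diverge.
By R15 (it is well-typed, it is in state T): it has marker N.
By R27 (it carries flag J): it is tagged W.
By R28 (it may diverge): it is tagged L.
By R29 (it is rejected): it is in state V.
By R33 (it is in state V): it satisfies condition B.
By R34 (it has a free type variable): it is generalized.
By R35 (it is tagged L): it is eligible for TCO.
By R4 (it is eligible for TCO, it carries flag J): it is applied.
By R5 (it is tagged W, it has marker E): it has attribute Y.
By R17 (it satisfies condition B, it is in state H): it is pure.
By R20 (it is applied, it has attribute Y, it is in state H): it has marker P.
By R30 (it is generalized, it carries flag J): it is a lambda.
By R10 (it is a lambda, it has marker N, it has attribute J1): it satisfies condition V1.
By R13 (it has marker P, it is pure): it is tagged T1.
By R25 (it satisfies condition V1, it captures a mutable variable): it has attribute M1.
By R22 (it has attribute M1): it has a polymorphic type.
By R7 (it has a polymorphic type, it is rejected, it is in category Y1): it meets criterion C.
By R32 (it meets criterion C, it is tagged T1): it is a literal.

Yes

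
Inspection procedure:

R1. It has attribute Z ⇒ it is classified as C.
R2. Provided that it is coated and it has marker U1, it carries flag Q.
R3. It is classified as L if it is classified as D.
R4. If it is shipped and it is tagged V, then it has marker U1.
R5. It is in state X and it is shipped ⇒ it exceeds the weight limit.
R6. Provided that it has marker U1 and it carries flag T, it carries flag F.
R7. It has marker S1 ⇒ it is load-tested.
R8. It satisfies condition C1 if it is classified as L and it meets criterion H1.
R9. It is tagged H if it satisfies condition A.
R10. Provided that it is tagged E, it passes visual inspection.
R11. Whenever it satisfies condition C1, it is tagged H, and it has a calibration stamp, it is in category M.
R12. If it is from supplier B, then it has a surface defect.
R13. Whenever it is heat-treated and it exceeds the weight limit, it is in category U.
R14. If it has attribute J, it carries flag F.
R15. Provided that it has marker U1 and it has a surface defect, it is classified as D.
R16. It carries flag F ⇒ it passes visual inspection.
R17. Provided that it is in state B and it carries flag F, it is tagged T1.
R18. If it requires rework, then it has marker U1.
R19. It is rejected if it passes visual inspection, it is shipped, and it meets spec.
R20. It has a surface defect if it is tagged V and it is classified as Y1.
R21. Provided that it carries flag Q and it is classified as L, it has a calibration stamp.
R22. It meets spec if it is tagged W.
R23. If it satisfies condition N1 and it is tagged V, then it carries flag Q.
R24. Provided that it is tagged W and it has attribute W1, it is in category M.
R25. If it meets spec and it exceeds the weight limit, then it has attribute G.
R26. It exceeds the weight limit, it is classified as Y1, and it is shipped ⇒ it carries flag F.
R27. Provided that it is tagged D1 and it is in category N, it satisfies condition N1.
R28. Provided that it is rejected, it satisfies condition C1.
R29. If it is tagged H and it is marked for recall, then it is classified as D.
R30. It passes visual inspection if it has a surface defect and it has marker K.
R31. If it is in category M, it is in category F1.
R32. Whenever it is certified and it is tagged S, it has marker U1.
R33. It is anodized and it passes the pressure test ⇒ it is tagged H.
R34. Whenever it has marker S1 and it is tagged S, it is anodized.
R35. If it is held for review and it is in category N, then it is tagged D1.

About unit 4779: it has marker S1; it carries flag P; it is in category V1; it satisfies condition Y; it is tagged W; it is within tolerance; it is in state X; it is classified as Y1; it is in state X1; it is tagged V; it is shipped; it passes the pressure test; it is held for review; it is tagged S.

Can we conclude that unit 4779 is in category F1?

No

Forward chaining from the given facts derives: has marker U1, exceeds the weight limit, is load-tested, has a surface defect, meets spec, has attribute G, carries flag F, is anodized, is classified as D, passes visual inspection, is rejected, satisfies condition C1, is tagged H, is classified as L.
The only rule concluding "it is in category F1" is R31, which needs "it is in category M"; that is never established.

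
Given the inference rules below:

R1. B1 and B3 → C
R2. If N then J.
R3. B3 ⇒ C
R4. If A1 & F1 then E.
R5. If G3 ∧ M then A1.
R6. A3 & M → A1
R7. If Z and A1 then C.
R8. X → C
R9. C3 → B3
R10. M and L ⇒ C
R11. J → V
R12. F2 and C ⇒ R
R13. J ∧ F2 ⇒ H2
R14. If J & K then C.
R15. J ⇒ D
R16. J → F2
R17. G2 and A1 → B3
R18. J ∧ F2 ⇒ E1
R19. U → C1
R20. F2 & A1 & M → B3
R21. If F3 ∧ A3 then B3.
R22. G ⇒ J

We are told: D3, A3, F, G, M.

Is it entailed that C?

A1  (by R6: A3, M)
J  (by R22: G)
F2  (by R16: J)
B3  (by R20: F2, A1, M)
C  (by R3: B3)

Yes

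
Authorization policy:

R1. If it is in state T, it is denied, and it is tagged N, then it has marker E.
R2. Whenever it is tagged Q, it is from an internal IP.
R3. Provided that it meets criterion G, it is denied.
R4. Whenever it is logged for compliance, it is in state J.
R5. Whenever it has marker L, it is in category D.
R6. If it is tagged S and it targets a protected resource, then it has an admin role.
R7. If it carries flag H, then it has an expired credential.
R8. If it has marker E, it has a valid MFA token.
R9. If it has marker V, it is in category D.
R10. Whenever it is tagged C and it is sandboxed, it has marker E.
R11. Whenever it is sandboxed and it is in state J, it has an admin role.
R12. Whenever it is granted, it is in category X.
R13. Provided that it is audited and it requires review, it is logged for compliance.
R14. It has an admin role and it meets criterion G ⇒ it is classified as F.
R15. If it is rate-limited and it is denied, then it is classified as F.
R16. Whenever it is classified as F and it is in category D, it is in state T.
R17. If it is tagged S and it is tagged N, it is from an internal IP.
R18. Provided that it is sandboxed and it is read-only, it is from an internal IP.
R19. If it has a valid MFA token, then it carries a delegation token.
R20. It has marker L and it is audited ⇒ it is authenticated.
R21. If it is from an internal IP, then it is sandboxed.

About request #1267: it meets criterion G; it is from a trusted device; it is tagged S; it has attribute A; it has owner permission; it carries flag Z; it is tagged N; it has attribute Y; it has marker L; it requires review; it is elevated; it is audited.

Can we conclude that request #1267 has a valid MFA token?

Yes

By R3 (it meets criterion G): it is denied.
By R5 (it has marker L): it is in category D.
By R13 (it is audited, it requires review): it is logged for compliance.
By R17 (it is tagged S, it is tagged N): it is from an internal IP.
By R21 (it is from an internal IP): it is sandboxed.
By R4 (it is logged for compliance): it is in state J.
By R11 (it is sandboxed, it is in state J): it has an admin role.
By R14 (it has an admin role, it meets criterion G): it is classified as F.
By R16 (it is classified as F, it is in category D): it is in state T.
By R1 (it is in state T, it is denied, it is tagged N): it has marker E.
By R8 (it has marker E): it has a valid MFA token.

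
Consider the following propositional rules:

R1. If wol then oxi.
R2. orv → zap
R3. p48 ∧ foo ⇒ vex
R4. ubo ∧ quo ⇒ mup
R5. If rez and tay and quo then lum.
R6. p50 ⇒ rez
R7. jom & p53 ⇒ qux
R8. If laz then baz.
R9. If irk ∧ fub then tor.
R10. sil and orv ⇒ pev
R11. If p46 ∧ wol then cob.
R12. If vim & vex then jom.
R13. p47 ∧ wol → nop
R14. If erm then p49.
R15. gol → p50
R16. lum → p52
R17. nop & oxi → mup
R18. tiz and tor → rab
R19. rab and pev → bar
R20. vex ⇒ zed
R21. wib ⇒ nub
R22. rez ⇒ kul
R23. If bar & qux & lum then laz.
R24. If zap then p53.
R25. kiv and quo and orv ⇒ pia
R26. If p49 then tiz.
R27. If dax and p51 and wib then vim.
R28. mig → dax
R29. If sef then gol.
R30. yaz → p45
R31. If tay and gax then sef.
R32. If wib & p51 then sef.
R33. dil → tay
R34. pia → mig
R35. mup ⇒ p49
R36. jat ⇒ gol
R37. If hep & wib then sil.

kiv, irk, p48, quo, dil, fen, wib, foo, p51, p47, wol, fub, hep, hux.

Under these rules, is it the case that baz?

Forward chaining from the given facts derives: oxi, vex, tor, nop, mup, zed, nub, sef, tay, p49, sil, tiz, gol, p50, rab, rez, kul, lum, p52.
The only rule concluding baz is R8, which needs laz; that is never established.

No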